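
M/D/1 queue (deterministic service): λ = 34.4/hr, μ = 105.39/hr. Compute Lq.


ρ = 34.4/105.39 = 0.3264
M/D/1: Lq = ρ²/(2(1−ρ)) = 0.1065/(2·0.6736) = 0.07908

Final: 0.07908


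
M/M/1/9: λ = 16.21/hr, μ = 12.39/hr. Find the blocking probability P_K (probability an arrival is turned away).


ρ = λ/μ = 16.21/12.39 = 1.3083
P_K = (1−ρ)ρ^K/(1−ρ^(K+1)) = (-0.3083·11.230663)/(1 − 14.693223)
= -3.462561/-13.693223 = 0.252867

Final: 0.252867


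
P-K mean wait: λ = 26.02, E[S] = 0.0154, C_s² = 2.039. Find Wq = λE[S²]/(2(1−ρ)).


ρ = λ·E[S] = 26.02·0.0154 = 0.4007
E[S²] = E[S]²(1+C_s²) = 0.0154²·(1+2.039) = 0.0007207
Wq = λ·E[S²]/(2(1−ρ)) = 26.02·0.0007207/(2·0.5993) = 0.01565 hr

Final: 0.01565 hr


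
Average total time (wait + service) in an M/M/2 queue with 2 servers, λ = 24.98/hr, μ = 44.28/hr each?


a = 0.5641; ρ = 0.2821; P₀ = 0.559979
Lq = P₀·a^c·ρ/(c!(1−ρ)²) = 0.04876
Wq = Lq/λ = 0.04876/24.98 = 0.001952 hr
W = Wq + 1/μ = 0.001952 + 0.02258 = 0.02454 hr

Final: 0.02454 hr


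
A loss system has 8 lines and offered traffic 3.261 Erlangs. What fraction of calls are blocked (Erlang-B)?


B(c,a) = (a^c/c!) / Σ_{k=0}^{c} a^k/k!
a^8/8! = 0.317165
Σ terms (k=0..8): 1.00000 + 3.26100 + 5.31706 + 5.77964 + 4.71186 + 3.07307 + 1.67021 + 0.77808 + 0.31717 = 25.908094
B = 0.317165/25.908094 = 0.012242

Final: 0.012242


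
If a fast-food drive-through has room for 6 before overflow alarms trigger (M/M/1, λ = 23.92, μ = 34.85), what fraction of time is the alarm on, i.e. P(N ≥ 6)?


ρ = 23.92/34.85 = 0.6864
P(N ≥ n) = ρ^n = 0.6864^6 = 0.104556

Final: 0.104556


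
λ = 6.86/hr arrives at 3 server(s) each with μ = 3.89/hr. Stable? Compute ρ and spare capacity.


Total capacity cμ = 3·3.89 = 11.67/hr
ρ = λ/(cμ) = 6.86/11.67 = 0.5878
Stable ⇔ ρ < 1: YES
Spare capacity = cμ − λ = 11.67 − 6.86 = 4.81/hr

Final: ρ = 0.5878; stable; margin = 4.81/hr


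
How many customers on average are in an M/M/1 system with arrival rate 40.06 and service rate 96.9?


ρ = λ/μ = 40.06/96.9 = 0.4134
L = ρ/(1−ρ) = 0.4134/(1 − 0.4134) = 0.4134/0.5866 = 0.7048

Final: 0.7048


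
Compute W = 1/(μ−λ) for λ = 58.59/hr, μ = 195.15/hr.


W = 1/(μ−λ) = 1/(195.15 − 58.59) = 1/136.56 = 0.007323 hr

Final: 0.007323 hr


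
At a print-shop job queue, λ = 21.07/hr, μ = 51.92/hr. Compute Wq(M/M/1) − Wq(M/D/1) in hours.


ρ = 21.07/51.92 = 0.4058
Wq(M/M/1) = ρ/(μ−λ) = 0.4058/30.85 = 0.01315 hr
Wq(M/D/1) = ρ/(2(μ−λ)) = 0.006577 hr
Savings = 0.01315 − 0.006577 = 0.006577 hr

Final: 0.006577 hr


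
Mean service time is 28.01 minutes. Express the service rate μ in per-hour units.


μ = 1/(service time) in consistent units.
1 hour = 60 min, so μ = 60/28.01 = 2.1421 per hour

Final: 2.1421 /hr


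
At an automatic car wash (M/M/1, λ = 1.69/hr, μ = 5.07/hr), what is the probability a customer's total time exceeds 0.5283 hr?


W ~ Exponential(μ−λ) for M/M/1.
μ − λ = 5.07 − 1.69 = 3.3800
P(W > t) = e^{−(μ−λ)t} = e^{−1.7857} = 0.167687

Final: 0.167687


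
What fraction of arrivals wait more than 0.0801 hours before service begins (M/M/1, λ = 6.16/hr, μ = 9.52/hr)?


ρ = 6.16/9.52 = 0.6471
P(Wq > t) = ρ·e^{−(μ−λ)t} = 0.6471·e^{−0.2691}
= 0.6471·0.764039 = 0.494378

Final: 0.494378


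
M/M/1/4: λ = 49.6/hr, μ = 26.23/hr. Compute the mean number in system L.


ρ = 49.6/26.23 = 1.8910
L = ρ[1 − (K+1)ρ^K + Kρ^(K+1)] / [(1−ρ)(1−ρ^(K+1))]
Numerator: 1.8910·(1 − 5·12.785966 + 4·24.177808) = 63.879436
Denominator: (-0.8910)·(-23.177808) = 20.650605
L = 63.879436/20.650605 = 3.0933

Final: 3.0933


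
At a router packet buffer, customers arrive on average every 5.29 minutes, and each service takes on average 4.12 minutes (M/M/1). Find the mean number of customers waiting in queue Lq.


λ = 60/5.29 = 11.3422 /hr
μ = 60/4.12 = 14.5631 /hr
ρ = λ/μ = 11.3422/14.5631 = 0.7788
Lq = ρ²/(1−ρ) = 0.6066/0.2212 = 2.7425

Final: 2.7425


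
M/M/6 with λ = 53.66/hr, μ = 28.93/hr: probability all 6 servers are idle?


a = λ/μ = 53.66/28.93 = 1.8548; ρ = a/c = 0.3091
Σ_{k=0}^{5} a^k/k! (terms k=0..5) = 1.00000 + 1.85482 + 1.72018 + 1.06354 + 0.49317 + 0.18295 = 6.31467
Tail: a^6/(6!(1−ρ)) = 40.72053/(720·0.6909) = 0.08186
P₀ = 1/(6.31467 + 0.08186) = 1/6.39653 = 0.156335

Final: 0.156335


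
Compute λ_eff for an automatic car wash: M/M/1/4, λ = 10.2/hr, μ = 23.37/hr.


ρ = 0.4365; P_K = (1−ρ)ρ^4/(1−ρ^5) = 0.020779
λ_eff = λ(1 − P_K) = 10.2·(1 − 0.020779) = 10.2·0.979221 = 9.9881 /hr

Final: 9.9881 /hr


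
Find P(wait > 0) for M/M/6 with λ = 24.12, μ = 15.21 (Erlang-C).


a = λ/μ = 1.5858; ρ = a/6 = 0.2643
P₀ = 0.204712 (from M/M/c formula)
C(c,a) = [a^c/(c!(1−ρ))]·P₀ = [15.90335/(720·0.7357)]·0.204712
= 0.03002·0.204712 = 0.006146

Final: 0.006146


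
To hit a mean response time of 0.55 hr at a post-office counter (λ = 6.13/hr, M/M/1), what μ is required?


W = 1/(μ−λ) ⇒ μ − λ = 1/W = 1/0.55 = 1.8182
μ = λ + 1/W = 6.13 + 1.8182 = 7.9482 per hr

Final: 7.9482 /hr


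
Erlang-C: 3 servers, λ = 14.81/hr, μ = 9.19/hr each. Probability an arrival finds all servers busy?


a = λ/μ = 1.6115; ρ = a/3 = 0.5372
P₀ = 0.184597 (from M/M/c formula)
C(c,a) = [a^c/(c!(1−ρ))]·P₀ = [4.18522/(6·0.4628)]·0.184597
= 1.50714·0.184597 = 0.278214

Final: 0.278214


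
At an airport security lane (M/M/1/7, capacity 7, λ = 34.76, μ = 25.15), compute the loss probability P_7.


ρ = λ/μ = 34.76/25.15 = 1.3821
P_K = (1−ρ)ρ^K/(1−ρ^(K+1)) = (-0.3821·9.633685)/(1 − 13.314787)
= -3.681102/-12.314787 = 0.298917

Final: 0.298917


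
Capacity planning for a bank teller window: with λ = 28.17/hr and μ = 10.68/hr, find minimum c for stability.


Stability requires cμ > λ ⇔ c > λ/μ.
λ/μ = 28.17/10.68 = 2.6376
Minimum integer c = ⌊2.6376⌋ + 1 = 3
Check: 3·10.68 = 32.04 > 28.17, while 2·10.68 = 21.36 ≤ 28.17

Final: 3 servers


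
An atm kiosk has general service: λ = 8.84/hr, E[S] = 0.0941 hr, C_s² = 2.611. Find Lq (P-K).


ρ = λ·E[S] = 8.84·0.0941 = 0.8318
Lq = ρ²(1+C_s²)/(2(1−ρ)) = 0.6920·(1+2.611)/(2·0.1682)
= 0.6920·3.6110/0.3363 = 7.42966

Final: 7.42966


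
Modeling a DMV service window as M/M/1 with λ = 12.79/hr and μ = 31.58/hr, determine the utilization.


ρ = λ/μ = 12.79/31.58 = 0.4050

Final: 0.4050


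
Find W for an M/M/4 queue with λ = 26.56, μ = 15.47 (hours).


a = 1.7169; ρ = 0.4292; P₀ = 0.176416
Lq = P₀·a^c·ρ/(c!(1−ρ)²) = 0.08414
Wq = Lq/λ = 0.08414/26.56 = 0.003168 hr
W = Wq + 1/μ = 0.003168 + 0.06464 = 0.06781 hr

Final: 0.06781 hr


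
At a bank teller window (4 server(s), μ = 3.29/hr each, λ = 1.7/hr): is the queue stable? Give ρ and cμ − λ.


Total capacity cμ = 4·3.29 = 13.16/hr
ρ = λ/(cμ) = 1.7/13.16 = 0.1292
Stable ⇔ ρ < 1: YES
Spare capacity = cμ − λ = 13.16 − 1.7 = 11.46/hr

Final: ρ = 0.1292; stable; margin = 11.46/hr


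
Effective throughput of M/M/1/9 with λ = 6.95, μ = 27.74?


ρ = 0.2505; P_K = (1−ρ)ρ^9/(1−ρ^10) = 0.000002915
λ_eff = λ(1 − P_K) = 6.95·(1 − 0.000002915) = 6.95·0.999997 = 6.9500 /hr

Final: 6.9500 /hr


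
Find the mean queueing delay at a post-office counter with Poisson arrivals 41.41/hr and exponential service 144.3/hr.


ρ = 41.41/144.3 = 0.2870
Wq = ρ/(μ−λ) = 0.2870/(144.3 − 41.41) = 0.2870/102.89 = 0.002789 hr

Final: 0.002789 hr


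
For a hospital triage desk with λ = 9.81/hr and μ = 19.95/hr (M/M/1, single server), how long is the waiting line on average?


ρ = 9.81/19.95 = 0.4917
Lq = ρ²/(1−ρ) = 0.2418/0.5083 = 0.4757

Final: 0.4757


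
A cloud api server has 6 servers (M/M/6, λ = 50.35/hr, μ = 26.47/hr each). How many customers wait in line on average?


a = λ/μ = 1.9022; ρ = a/6 = 0.3170
P₀ = 0.149084
Lq = P₀·a^c·ρ / (c!·(1−ρ)²) = 0.149084·47.36671·0.3170/(720·0.46645)
= 0.006666

Final: 0.006666


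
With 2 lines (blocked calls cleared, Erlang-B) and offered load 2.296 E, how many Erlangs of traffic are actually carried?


B(2,2.296) = 0.444352 (Erlang-B)
Carried load = a(1 − B) = 2.296·(1 − 0.444352) = 2.296·0.555648 = 1.2758 E

Final: 1.2758 Erlangs


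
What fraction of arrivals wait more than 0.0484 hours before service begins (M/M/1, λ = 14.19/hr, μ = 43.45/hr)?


ρ = 14.19/43.45 = 0.3266
P(Wq > t) = ρ·e^{−(μ−λ)t} = 0.3266·e^{−1.4162}
= 0.3266·0.242638 = 0.079241

Final: 0.079241


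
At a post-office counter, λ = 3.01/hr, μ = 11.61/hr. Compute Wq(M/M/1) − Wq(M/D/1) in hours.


ρ = 3.01/11.61 = 0.2593
Wq(M/M/1) = ρ/(μ−λ) = 0.2593/8.60 = 0.03015 hr
Wq(M/D/1) = ρ/(2(μ−λ)) = 0.01507 hr
Savings = 0.03015 − 0.01507 = 0.01507 hr

Final: 0.01507 hr


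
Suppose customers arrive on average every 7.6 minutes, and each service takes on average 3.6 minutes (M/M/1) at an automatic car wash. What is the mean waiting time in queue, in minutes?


λ = 60/7.6 = 7.8947 /hr
μ = 60/3.6 = 16.6667 /hr
ρ = λ/μ = 7.8947/16.6667 = 0.4737
Wq = ρ/(μ−λ) = 0.4737/(16.6667−7.8947) = 0.05400 hr
In minutes: 0.05400·60 = 3.240 min

Final: 3.240 min


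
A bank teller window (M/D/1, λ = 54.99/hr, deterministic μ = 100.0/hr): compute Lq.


ρ = 54.99/100.0 = 0.5499
M/D/1: Lq = ρ²/(2(1−ρ)) = 0.3024/(2·0.4501) = 0.33591

Final: 0.33591


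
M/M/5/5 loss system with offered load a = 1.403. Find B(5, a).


B(c,a) = (a^c/c!) / Σ_{k=0}^{c} a^k/k!
a^5/5! = 0.045301
Σ terms (k=0..5): 1.00000 + 1.40300 + 0.98420 + 0.46028 + 0.16144 + 0.04530 = 4.054228
B = 0.045301/4.054228 = 0.011174

Final: 0.011174


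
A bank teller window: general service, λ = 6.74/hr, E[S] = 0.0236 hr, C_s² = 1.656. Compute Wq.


ρ = λ·E[S] = 6.74·0.0236 = 0.1591
E[S²] = E[S]²(1+C_s²) = 0.0236²·(1+1.656) = 0.001479
Wq = λ·E[S²]/(2(1−ρ)) = 6.74·0.001479/(2·0.8409) = 0.005928 hr

Final: 0.005928 hr


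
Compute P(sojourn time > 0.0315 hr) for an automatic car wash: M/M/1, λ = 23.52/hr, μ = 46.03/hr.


W ~ Exponential(μ−λ) for M/M/1.
μ − λ = 46.03 − 23.52 = 22.5100
P(W > t) = e^{−(μ−λ)t} = e^{−0.7091} = 0.492104

Final: 0.492104


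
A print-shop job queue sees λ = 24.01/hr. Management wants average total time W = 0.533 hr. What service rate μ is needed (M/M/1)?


W = 1/(μ−λ) ⇒ μ − λ = 1/W = 1/0.533 = 1.8762
μ = λ + 1/W = 24.01 + 1.8762 = 25.8862 per hr

Final: 25.8862 /hr


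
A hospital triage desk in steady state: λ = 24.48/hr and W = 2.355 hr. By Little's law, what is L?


L = λW = 24.48·2.355 = 57.6504

Final: 57.6504


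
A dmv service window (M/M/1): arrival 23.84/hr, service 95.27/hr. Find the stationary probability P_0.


ρ = 23.84/95.27 = 0.2502
P_n = (1−ρ)·ρ^n = (1 − 0.2502)·0.2502^0 = 0.7498·1.000000 = 0.749764

Final: 0.749764


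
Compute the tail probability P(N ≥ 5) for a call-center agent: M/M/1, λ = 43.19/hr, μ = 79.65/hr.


ρ = 43.19/79.65 = 0.5422
P(N ≥ n) = ρ^n = 0.5422^5 = 0.046880

Final: 0.046880


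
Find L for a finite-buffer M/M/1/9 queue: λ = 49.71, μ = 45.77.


ρ = 49.71/45.77 = 1.0861
L = ρ[1 − (K+1)ρ^K + Kρ^(K+1)] / [(1−ρ)(1−ρ^(K+1))]
Numerator: 1.0861·(1 − 10·2.102644 + 9·2.283645) = 0.571676
Denominator: (-0.08608)·(-1.283645) = 0.110499
L = 0.571676/0.110499 = 5.1736

Final: 5.1736


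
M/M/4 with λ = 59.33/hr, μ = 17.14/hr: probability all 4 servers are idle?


a = λ/μ = 59.33/17.14 = 3.4615; ρ = a/c = 0.8654
Σ_{k=0}^{3} a^k/k! (terms k=0..3) = 1.00000 + 3.46149 + 5.99097 + 6.91257 = 17.36503
Tail: a^4/(4!(1−ρ)) = 143.56683/(24·0.1346) = 44.43365
P₀ = 1/(17.36503 + 44.43365) = 1/61.79868 = 0.016182

Final: 0.016182


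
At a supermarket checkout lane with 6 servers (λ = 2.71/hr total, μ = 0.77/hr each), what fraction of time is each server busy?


ρ = λ/(cμ) = 2.71/(6·0.77) = 2.71/4.62 = 0.5866

Final: 0.5866


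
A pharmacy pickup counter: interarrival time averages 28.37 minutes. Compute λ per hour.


λ = 1/(interarrival time) in consistent units.
1 hour = 60 min, so λ = 60/28.37 = 2.1149 per hour

Final: 2.1149 /hr


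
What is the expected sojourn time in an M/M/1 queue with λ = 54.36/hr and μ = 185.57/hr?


W = 1/(μ−λ) = 1/(185.57 − 54.36) = 1/131.21 = 0.007621 hr

Final: 0.007621 hr


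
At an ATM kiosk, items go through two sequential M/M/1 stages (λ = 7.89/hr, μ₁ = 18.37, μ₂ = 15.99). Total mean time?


Each node sees arrival rate λ = 7.89/hr (tandem ⇒ throughput preserved).
W₁ = 1/(μ₁−λ) = 1/(18.37−7.89) = 0.09542 hr
W₂ = 1/(μ₂−λ) = 1/(15.99−7.89) = 0.12346 hr
W_total = W₁ + W₂ = 0.09542 + 0.12346 = 0.21888 hr

Final: 0.21888 hr


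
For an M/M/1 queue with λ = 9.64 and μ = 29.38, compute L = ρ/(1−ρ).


ρ = λ/μ = 9.64/29.38 = 0.3281
L = ρ/(1−ρ) = 0.3281/(1 − 0.3281) = 0.3281/0.6719 = 0.4883

Final: 0.4883


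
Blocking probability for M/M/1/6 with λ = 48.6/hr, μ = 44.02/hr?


ρ = λ/μ = 48.6/44.02 = 1.1040
P_K = (1−ρ)ρ^K/(1−ρ^(K+1)) = (-0.1040·1.810996)/(1 − 1.999418)
= -0.188423/-0.999418 = 0.188532

Final: 0.188532


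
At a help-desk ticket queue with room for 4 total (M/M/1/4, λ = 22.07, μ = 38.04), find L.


ρ = 22.07/38.04 = 0.5802
L = ρ[1 − (K+1)ρ^K + Kρ^(K+1)] / [(1−ρ)(1−ρ^(K+1))]
Numerator: 0.5802·(1 − 5·0.113305 + 4·0.065737) = 0.404051
Denominator: (0.4198)·(0.934263) = 0.392223
L = 0.404051/0.392223 = 1.0302

Final: 1.0302


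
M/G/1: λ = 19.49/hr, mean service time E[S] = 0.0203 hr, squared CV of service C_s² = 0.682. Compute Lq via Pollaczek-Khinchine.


ρ = λ·E[S] = 19.49·0.0203 = 0.3956
Lq = ρ²(1+C_s²)/(2(1−ρ)) = 0.1565·(1+0.682)/(2·0.6044)
= 0.1565·1.6820/1.2087 = 0.21783

Final: 0.21783


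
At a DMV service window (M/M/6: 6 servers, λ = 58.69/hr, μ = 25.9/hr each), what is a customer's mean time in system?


a = 2.2660; ρ = 0.3777; P₀ = 0.103398
Lq = P₀·a^c·ρ/(c!(1−ρ)²) = 0.01896
Wq = Lq/λ = 0.01896/58.69 = 0.0003231 hr
W = Wq + 1/μ = 0.0003231 + 0.03861 = 0.03893 hr

Final: 0.03893 hr


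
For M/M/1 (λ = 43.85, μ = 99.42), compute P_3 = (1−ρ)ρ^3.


ρ = 43.85/99.42 = 0.4411
P_n = (1−ρ)·ρ^n = (1 − 0.4411)·0.4411^3 = 0.5589·0.085800 = 0.047957

Final: 0.047957


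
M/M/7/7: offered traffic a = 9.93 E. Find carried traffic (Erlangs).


B(7,9.93) = 0.405905 (Erlang-B)
Carried load = a(1 − B) = 9.93·(1 − 0.405905) = 9.93·0.594095 = 5.8994 E

Final: 5.8994 Erlangs


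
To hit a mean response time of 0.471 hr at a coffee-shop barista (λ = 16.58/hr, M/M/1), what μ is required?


W = 1/(μ−λ) ⇒ μ − λ = 1/W = 1/0.471 = 2.1231
μ = λ + 1/W = 16.58 + 2.1231 = 18.7031 per hr

Final: 18.7031 /hr


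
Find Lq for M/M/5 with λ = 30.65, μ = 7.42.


a = λ/μ = 4.1307; ρ = a/5 = 0.8261
P₀ = 0.010506
Lq = P₀·a^c·ρ / (c!·(1−ρ)²) = 0.010506·1202.63231·0.8261/(120·0.03023)
= 2.87783

Final: 2.87783


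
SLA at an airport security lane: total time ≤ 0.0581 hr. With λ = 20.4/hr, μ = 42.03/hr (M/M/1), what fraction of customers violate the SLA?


W ~ Exponential(μ−λ) for M/M/1.
μ − λ = 42.03 − 20.4 = 21.6300
P(W > t) = e^{−(μ−λ)t} = e^{−1.2567} = 0.284591

Final: 0.284591


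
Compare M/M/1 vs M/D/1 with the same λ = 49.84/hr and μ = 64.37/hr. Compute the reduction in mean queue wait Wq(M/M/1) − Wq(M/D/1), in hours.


ρ = 49.84/64.37 = 0.7743
Wq(M/M/1) = ρ/(μ−λ) = 0.7743/14.53 = 0.05329 hr
Wq(M/D/1) = ρ/(2(μ−λ)) = 0.02664 hr
Savings = 0.05329 − 0.02664 = 0.02664 hr

Final: 0.02664 hr


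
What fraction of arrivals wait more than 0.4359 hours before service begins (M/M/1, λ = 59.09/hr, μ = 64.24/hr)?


ρ = 59.09/64.24 = 0.9198
P(Wq > t) = ρ·e^{−(μ−λ)t} = 0.9198·e^{−2.2449}
= 0.9198·0.105940 = 0.097447

Final: 0.097447


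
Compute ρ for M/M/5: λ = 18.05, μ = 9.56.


ρ = λ/(cμ) = 18.05/(5·9.56) = 18.05/47.80 = 0.3776

Final: 0.3776


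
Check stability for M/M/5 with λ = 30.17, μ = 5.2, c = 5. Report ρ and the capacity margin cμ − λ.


Total capacity cμ = 5·5.2 = 26.00/hr
ρ = λ/(cμ) = 30.17/26.00 = 1.1604
Stable ⇔ ρ < 1: NO
Spare capacity = cμ − λ = 26.00 − 30.17 = -4.17/hr

Final: ρ = 1.1604; unstable; margin = -4.17/hr


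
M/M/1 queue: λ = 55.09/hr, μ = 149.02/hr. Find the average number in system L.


ρ = λ/μ = 55.09/149.02 = 0.3697
L = ρ/(1−ρ) = 0.3697/(1 − 0.3697) = 0.3697/0.6303 = 0.5865

Final: 0.5865


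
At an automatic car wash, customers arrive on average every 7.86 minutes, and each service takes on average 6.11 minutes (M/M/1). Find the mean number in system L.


λ = 60/7.86 = 7.6336 /hr
μ = 60/6.11 = 9.8200 /hr
ρ = λ/μ = 7.6336/9.8200 = 0.7774
L = ρ/(1−ρ) = 0.7774/0.2226 = 3.4914

Final: 3.4914


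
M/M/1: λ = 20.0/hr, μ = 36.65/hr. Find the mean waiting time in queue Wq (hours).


ρ = 20.0/36.65 = 0.5457
Wq = ρ/(μ−λ) = 0.5457/(36.65 − 20.0) = 0.5457/16.65 = 0.03277 hr

Final: 0.03277 hr


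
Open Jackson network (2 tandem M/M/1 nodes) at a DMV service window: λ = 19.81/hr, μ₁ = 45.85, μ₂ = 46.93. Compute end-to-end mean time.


Each node sees arrival rate λ = 19.81/hr (tandem ⇒ throughput preserved).
W₁ = 1/(μ₁−λ) = 1/(45.85−19.81) = 0.03840 hr
W₂ = 1/(μ₂−λ) = 1/(46.93−19.81) = 0.03687 hr
W_total = W₁ + W₂ = 0.03840 + 0.03687 = 0.07528 hr

Final: 0.07528 hr


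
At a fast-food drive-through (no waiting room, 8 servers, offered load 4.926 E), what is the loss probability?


B(c,a) = (a^c/c!) / Σ_{k=0}^{c} a^k/k!
a^8/8! = 8.598738
Σ terms (k=0..8): 1.00000 + 4.92600 + 12.13274 + 19.92196 + 24.53389 + 24.17079 + 19.84422 + 13.96466 + 8.59874 = 129.092982
B = 8.598738/129.092982 = 0.066609

Final: 0.066609


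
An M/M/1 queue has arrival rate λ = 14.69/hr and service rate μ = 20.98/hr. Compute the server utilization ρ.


ρ = λ/μ = 14.69/20.98 = 0.7002

Final: 0.7002


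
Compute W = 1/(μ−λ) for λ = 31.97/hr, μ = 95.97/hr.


W = 1/(μ−λ) = 1/(95.97 − 31.97) = 1/64.00 = 0.01562 hr

Final: 0.01562 hr


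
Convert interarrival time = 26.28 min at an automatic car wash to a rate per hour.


λ = 1/(interarrival time) in consistent units.
1 hour = 60 min, so λ = 60/26.28 = 2.2831 per hour

Final: 2.2831 /hr


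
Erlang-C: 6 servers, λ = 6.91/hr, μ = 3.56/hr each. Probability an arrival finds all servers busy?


a = λ/μ = 1.9410; ρ = a/6 = 0.3235
P₀ = 0.143382 (from M/M/c formula)
C(c,a) = [a^c/(c!(1−ρ))]·P₀ = [53.47716/(720·0.6765)]·0.143382
= 0.10979·0.143382 = 0.015742

Final: 0.015742


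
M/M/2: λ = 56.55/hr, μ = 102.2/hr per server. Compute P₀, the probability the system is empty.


a = λ/μ = 56.55/102.2 = 0.5533; ρ = a/c = 0.2767
Σ_{k=0}^{1} a^k/k! (terms k=0..1) = 1.00000 + 0.55333 = 1.55333
Tail: a^2/(2!(1−ρ)) = 0.30617/(2·0.7233) = 0.21164
P₀ = 1/(1.55333 + 0.21164) = 1/1.76496 = 0.566584

Final: 0.566584


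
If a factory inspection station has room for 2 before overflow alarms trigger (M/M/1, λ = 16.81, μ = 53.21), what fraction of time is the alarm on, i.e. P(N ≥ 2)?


ρ = 16.81/53.21 = 0.3159
P(N ≥ n) = ρ^n = 0.3159^2 = 0.099804

Final: 0.099804


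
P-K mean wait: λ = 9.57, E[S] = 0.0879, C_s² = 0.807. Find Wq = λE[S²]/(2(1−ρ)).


ρ = λ·E[S] = 9.57·0.0879 = 0.8412
E[S²] = E[S]²(1+C_s²) = 0.0879²·(1+0.807) = 0.013962
Wq = λ·E[S²]/(2(1−ρ)) = 9.57·0.013962/(2·0.1588) = 0.42070 hr

Final: 0.42070 hr


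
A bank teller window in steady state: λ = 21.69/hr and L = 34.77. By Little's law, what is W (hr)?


W = L/λ = 34.77/21.69 = 1.6030 hr

Final: 1.6030 hr


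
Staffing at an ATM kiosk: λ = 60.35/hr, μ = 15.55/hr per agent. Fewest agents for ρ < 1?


Stability requires cμ > λ ⇔ c > λ/μ.
λ/μ = 60.35/15.55 = 3.8810
Minimum integer c = ⌊3.8810⌋ + 1 = 4
Check: 4·15.55 = 62.20 > 60.35, while 3·15.55 = 46.65 ≤ 60.35

Final: 4 servers


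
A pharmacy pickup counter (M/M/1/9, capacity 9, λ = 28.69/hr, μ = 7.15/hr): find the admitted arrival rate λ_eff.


ρ = 4.0126; P_K = (1−ρ)ρ^9/(1−ρ^10) = 0.750785
λ_eff = λ(1 − P_K) = 28.69·(1 − 0.750785) = 28.69·0.249215 = 7.1500 /hr

Final: 7.1500 /hr


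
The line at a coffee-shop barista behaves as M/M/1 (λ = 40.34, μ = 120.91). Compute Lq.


ρ = 40.34/120.91 = 0.3336
Lq = ρ²/(1−ρ) = 0.1113/0.6664 = 0.1670

Final: 0.1670


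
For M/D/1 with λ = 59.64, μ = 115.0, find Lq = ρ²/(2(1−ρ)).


ρ = 59.64/115.0 = 0.5186
M/D/1: Lq = ρ²/(2(1−ρ)) = 0.2690/(2·0.4814) = 0.27935

Final: 0.27935


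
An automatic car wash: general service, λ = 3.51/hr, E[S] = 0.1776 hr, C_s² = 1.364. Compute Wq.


ρ = λ·E[S] = 3.51·0.1776 = 0.6234
E[S²] = E[S]²(1+C_s²) = 0.1776²·(1+1.364) = 0.074565
Wq = λ·E[S²]/(2(1−ρ)) = 3.51·0.074565/(2·0.3766) = 0.34746 hr

Final: 0.34746 hr


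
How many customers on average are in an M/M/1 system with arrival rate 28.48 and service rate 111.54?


ρ = λ/μ = 28.48/111.54 = 0.2553
L = ρ/(1−ρ) = 0.2553/(1 − 0.2553) = 0.2553/0.7447 = 0.3429

Final: 0.3429


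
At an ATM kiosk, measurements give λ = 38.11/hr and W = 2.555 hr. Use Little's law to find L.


L = λW = 38.11·2.555 = 97.3711

Final: 97.3711


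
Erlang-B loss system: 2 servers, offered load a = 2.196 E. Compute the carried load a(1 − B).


B(2,2.196) = 0.430019 (Erlang-B)
Carried load = a(1 − B) = 2.196·(1 − 0.430019) = 2.196·0.569981 = 1.2517 E

Final: 1.2517 Erlangs


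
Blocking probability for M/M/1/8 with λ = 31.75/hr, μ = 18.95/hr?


ρ = λ/μ = 31.75/18.95 = 1.6755
P_K = (1−ρ)ρ^K/(1−ρ^(K+1)) = (-0.6755·62.097787)/(1 − 104.042466)
= -41.944679/-103.042466 = 0.407062

Final: 0.407062


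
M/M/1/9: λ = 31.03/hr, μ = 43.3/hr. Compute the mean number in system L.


ρ = 31.03/43.3 = 0.7166
L = ρ[1 − (K+1)ρ^K + Kρ^(K+1)] / [(1−ρ)(1−ρ^(K+1))]
Numerator: 0.7166·(1 − 10·0.049848 + 9·0.035722) = 0.589802
Denominator: (0.2834)·(0.964278) = 0.273249
L = 0.589802/0.273249 = 2.1585

Final: 2.1585


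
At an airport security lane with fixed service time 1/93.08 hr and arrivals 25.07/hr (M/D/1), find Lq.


ρ = 25.07/93.08 = 0.2693
M/D/1: Lq = ρ²/(2(1−ρ)) = 0.07254/(2·0.7307) = 0.04964

Final: 0.04964


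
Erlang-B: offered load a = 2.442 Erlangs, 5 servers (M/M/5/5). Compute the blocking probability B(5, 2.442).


B(c,a) = (a^c/c!) / Σ_{k=0}^{c} a^k/k!
a^5/5! = 0.723681
Σ terms (k=0..5): 1.00000 + 2.44200 + 2.98168 + 2.42709 + 1.48174 + 0.72368 = 11.056190
B = 0.723681/11.056190 = 0.065455

Final: 0.065455


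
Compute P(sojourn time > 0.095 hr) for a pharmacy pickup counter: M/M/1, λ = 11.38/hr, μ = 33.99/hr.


W ~ Exponential(μ−λ) for M/M/1.
μ − λ = 33.99 − 11.38 = 22.6100
P(W > t) = e^{−(μ−λ)t} = e^{−2.1479} = 0.116723

Final: 0.116723


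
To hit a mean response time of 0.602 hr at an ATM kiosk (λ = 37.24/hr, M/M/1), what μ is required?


W = 1/(μ−λ) ⇒ μ − λ = 1/W = 1/0.602 = 1.6611
μ = λ + 1/W = 37.24 + 1.6611 = 38.9011 per hr

Final: 38.9011 /hr


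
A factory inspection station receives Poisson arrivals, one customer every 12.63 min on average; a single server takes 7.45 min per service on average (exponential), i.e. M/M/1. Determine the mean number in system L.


λ = 60/12.63 = 4.7506 /hr
μ = 60/7.45 = 8.0537 /hr
ρ = λ/μ = 4.7506/8.0537 = 0.5899
L = ρ/(1−ρ) = 0.5899/0.4101 = 1.4382

Final: 1.4382


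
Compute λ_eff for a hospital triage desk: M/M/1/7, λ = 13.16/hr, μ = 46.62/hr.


ρ = 0.2823; P_K = (1−ρ)ρ^7/(1−ρ^8) = 0.0001025
λ_eff = λ(1 − P_K) = 13.16·(1 − 0.0001025) = 13.16·0.999897 = 13.1587 /hr

Final: 13.1587 /hr


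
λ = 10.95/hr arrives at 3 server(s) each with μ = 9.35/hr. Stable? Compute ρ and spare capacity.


Total capacity cμ = 3·9.35 = 28.05/hr
ρ = λ/(cμ) = 10.95/28.05 = 0.3904
Stable ⇔ ρ < 1: YES
Spare capacity = cμ − λ = 28.05 − 10.95 = 17.10/hr

Final: ρ = 0.3904; stable; margin = 17.10/hr


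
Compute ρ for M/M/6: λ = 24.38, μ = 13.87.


ρ = λ/(cμ) = 24.38/(6·13.87) = 24.38/83.22 = 0.2930

Final: 0.2930


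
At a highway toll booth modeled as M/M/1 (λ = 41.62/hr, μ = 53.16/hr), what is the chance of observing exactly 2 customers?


ρ = 41.62/53.16 = 0.7829
P_n = (1−ρ)·ρ^n = (1 − 0.7829)·0.7829^2 = 0.2171·0.612963 = 0.133062

Final: 0.133062


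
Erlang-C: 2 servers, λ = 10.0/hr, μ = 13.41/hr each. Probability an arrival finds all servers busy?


a = λ/μ = 0.7457; ρ = a/2 = 0.3729
P₀ = 0.456817 (from M/M/c formula)
C(c,a) = [a^c/(c!(1−ρ))]·P₀ = [0.55609/(2·0.6271)]·0.456817
= 0.44335·0.456817 = 0.202529

Final: 0.202529


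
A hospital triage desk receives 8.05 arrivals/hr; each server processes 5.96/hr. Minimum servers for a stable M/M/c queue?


Stability requires cμ > λ ⇔ c > λ/μ.
λ/μ = 8.05/5.96 = 1.3507
Minimum integer c = ⌊1.3507⌋ + 1 = 2
Check: 2·5.96 = 11.92 > 8.05, while 1·5.96 = 5.96 ≤ 8.05

Final: 2 servers


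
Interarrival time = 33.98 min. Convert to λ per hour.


λ = 1/(interarrival time) in consistent units.
1 hour = 60 min, so λ = 60/33.98 = 1.7657 per hour

Final: 1.7657 /hr


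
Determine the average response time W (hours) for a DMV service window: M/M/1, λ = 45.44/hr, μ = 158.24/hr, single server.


W = 1/(μ−λ) = 1/(158.24 − 45.44) = 1/112.80 = 0.008865 hr

Final: 0.008865 hr


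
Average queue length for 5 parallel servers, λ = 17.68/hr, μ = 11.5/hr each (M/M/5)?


a = λ/μ = 1.5374; ρ = a/5 = 0.3075
P₀ = 0.214550
Lq = P₀·a^c·ρ / (c!·(1−ρ)²) = 0.214550·8.58859·0.3075/(120·0.47959)
= 0.009845

Final: 0.009845


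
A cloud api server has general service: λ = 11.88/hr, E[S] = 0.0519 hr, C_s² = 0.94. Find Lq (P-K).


ρ = λ·E[S] = 11.88·0.0519 = 0.6166
Lq = ρ²(1+C_s²)/(2(1−ρ)) = 0.3802·(1+0.94)/(2·0.3834)
= 0.3802·1.9400/0.7669 = 0.96174

Final: 0.96174


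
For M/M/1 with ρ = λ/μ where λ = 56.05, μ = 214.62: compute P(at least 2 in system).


ρ = 56.05/214.62 = 0.2612
P(N ≥ n) = ρ^n = 0.2612^2 = 0.068204

Final: 0.068204


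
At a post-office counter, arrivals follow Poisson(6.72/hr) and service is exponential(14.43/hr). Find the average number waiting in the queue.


ρ = 6.72/14.43 = 0.4657
Lq = ρ²/(1−ρ) = 0.2169/0.5343 = 0.4059

Final: 0.4059


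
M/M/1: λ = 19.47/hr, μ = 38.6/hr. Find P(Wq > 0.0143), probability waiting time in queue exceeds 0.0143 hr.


ρ = 19.47/38.6 = 0.5044
P(Wq > t) = ρ·e^{−(μ−λ)t} = 0.5044·e^{−0.2736}
= 0.5044·0.760667 = 0.383684

Final: 0.383684


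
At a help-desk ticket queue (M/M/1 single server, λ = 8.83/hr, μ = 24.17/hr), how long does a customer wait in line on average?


ρ = 8.83/24.17 = 0.3653
Wq = ρ/(μ−λ) = 0.3653/(24.17 − 8.83) = 0.3653/15.34 = 0.02382 hr

Final: 0.02382 hr


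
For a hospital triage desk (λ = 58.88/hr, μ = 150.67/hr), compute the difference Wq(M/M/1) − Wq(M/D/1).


ρ = 58.88/150.67 = 0.3908
Wq(M/M/1) = ρ/(μ−λ) = 0.3908/91.79 = 0.004257 hr
Wq(M/D/1) = ρ/(2(μ−λ)) = 0.002129 hr
Savings = 0.004257 − 0.002129 = 0.002129 hr

Final: 0.002129 hr


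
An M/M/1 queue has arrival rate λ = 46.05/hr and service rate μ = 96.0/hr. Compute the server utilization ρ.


ρ = λ/μ = 46.05/96.0 = 0.4797

Final: 0.4797


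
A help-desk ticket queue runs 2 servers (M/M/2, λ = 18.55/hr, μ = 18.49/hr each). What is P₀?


a = λ/μ = 18.55/18.49 = 1.0032; ρ = a/c = 0.5016
Σ_{k=0}^{1} a^k/k! (terms k=0..1) = 1.00000 + 1.00324 = 2.00324
Tail: a^2/(2!(1−ρ)) = 1.00650/(2·0.4984) = 1.00978
P₀ = 1/(2.00324 + 1.00978) = 1/3.01302 = 0.331893

Final: 0.331893


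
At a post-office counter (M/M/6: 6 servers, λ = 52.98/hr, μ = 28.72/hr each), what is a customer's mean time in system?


a = 1.8447; ρ = 0.3075; P₀ = 0.157929
Lq = P₀·a^c·ρ/(c!(1−ρ)²) = 0.005541
Wq = Lq/λ = 0.005541/52.98 = 0.0001046 hr
W = Wq + 1/μ = 0.0001046 + 0.03482 = 0.03492 hr

Final: 0.03492 hr


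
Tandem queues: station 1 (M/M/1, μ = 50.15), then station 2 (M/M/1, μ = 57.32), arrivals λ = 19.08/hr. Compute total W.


Each node sees arrival rate λ = 19.08/hr (tandem ⇒ throughput preserved).
W₁ = 1/(μ₁−λ) = 1/(50.15−19.08) = 0.03219 hr
W₂ = 1/(μ₂−λ) = 1/(57.32−19.08) = 0.02615 hr
W_total = W₁ + W₂ = 0.03219 + 0.02615 = 0.05834 hr

Final: 0.05834 hr


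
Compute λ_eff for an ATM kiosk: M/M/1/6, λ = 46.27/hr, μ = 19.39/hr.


ρ = 2.3863; P_K = (1−ρ)ρ^6/(1−ρ^7) = 0.582259
λ_eff = λ(1 − P_K) = 46.27·(1 − 0.582259) = 46.27·0.417741 = 19.3289 /hr

Final: 19.3289 /hr


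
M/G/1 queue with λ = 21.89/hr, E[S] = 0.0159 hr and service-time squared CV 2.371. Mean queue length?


ρ = λ·E[S] = 21.89·0.0159 = 0.3481
Lq = ρ²(1+C_s²)/(2(1−ρ)) = 0.1211·(1+2.371)/(2·0.6519)
= 0.1211·3.3710/1.3039 = 0.31318

Final: 0.31318


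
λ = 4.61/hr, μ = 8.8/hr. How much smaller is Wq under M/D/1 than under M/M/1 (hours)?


ρ = 4.61/8.8 = 0.5239
Wq(M/M/1) = ρ/(μ−λ) = 0.5239/4.19 = 0.12503 hr
Wq(M/D/1) = ρ/(2(μ−λ)) = 0.06251 hr
Savings = 0.12503 − 0.06251 = 0.06251 hr

Final: 0.06251 hr


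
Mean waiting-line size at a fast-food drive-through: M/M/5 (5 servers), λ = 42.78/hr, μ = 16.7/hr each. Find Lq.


a = λ/μ = 2.5617; ρ = a/5 = 0.5123
P₀ = 0.075054
Lq = P₀·a^c·ρ / (c!·(1−ρ)²) = 0.075054·110.31169·0.5123/(120·0.23782)
= 0.14864

Final: 0.14864


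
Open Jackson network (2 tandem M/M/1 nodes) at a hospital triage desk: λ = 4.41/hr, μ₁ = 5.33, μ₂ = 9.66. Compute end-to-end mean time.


Each node sees arrival rate λ = 4.41/hr (tandem ⇒ throughput preserved).
W₁ = 1/(μ₁−λ) = 1/(5.33−4.41) = 1.08696 hr
W₂ = 1/(μ₂−λ) = 1/(9.66−4.41) = 0.19048 hr
W_total = W₁ + W₂ = 1.08696 + 0.19048 = 1.27743 hr

Final: 1.27743 hr


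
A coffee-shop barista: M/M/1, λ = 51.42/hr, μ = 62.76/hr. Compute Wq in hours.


ρ = 51.42/62.76 = 0.8193
Wq = ρ/(μ−λ) = 0.8193/(62.76 − 51.42) = 0.8193/11.34 = 0.07225 hr

Final: 0.07225 hr


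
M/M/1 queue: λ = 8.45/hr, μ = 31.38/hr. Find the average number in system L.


ρ = λ/μ = 8.45/31.38 = 0.2693
L = ρ/(1−ρ) = 0.2693/(1 − 0.2693) = 0.2693/0.7307 = 0.3685

Final: 0.3685


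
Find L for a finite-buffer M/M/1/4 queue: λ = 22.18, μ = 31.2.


ρ = 22.18/31.2 = 0.7109
L = ρ[1 − (K+1)ρ^K + Kρ^(K+1)] / [(1−ρ)(1−ρ^(K+1))]
Numerator: 0.7109·(1 − 5·0.255404 + 4·0.181566) = 0.319366
Denominator: (0.2891)·(0.818434) = 0.236611
L = 0.319366/0.236611 = 1.3498

Final: 1.3498


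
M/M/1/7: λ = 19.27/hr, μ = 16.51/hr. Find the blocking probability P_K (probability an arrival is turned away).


ρ = λ/μ = 19.27/16.51 = 1.1672
P_K = (1−ρ)ρ^K/(1−ρ^(K+1)) = (-0.1672·2.950818)/(1 − 3.444111)
= -0.493292/-2.444111 = 0.201829

Final: 0.201829


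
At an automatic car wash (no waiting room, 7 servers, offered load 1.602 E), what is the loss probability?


B(c,a) = (a^c/c!) / Σ_{k=0}^{c} a^k/k!
a^7/7! = 0.005373
Σ terms (k=0..7): 1.00000 + 1.60200 + 1.28320 + 0.68523 + 0.27443 + 0.08793 + 0.02348 + 0.005373 = 4.961645
B = 0.005373/4.961645 = 0.001083

Final: 0.001083


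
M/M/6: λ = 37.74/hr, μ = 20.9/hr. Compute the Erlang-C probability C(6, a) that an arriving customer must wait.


a = λ/μ = 1.8057; ρ = a/6 = 0.3010
P₀ = 0.164222 (from M/M/c formula)
C(c,a) = [a^c/(c!(1−ρ))]·P₀ = [34.66839/(720·0.6990)]·0.164222
= 0.06888·0.164222 = 0.011312

Final: 0.011312


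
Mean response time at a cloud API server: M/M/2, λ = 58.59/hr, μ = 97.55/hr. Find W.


a = 0.6006; ρ = 0.3003; P₀ = 0.538098
Lq = P₀·a^c·ρ/(c!(1−ρ)²) = 0.05954
Wq = Lq/λ = 0.05954/58.59 = 0.001016 hr
W = Wq + 1/μ = 0.001016 + 0.01025 = 0.01127 hr

Final: 0.01127 hr


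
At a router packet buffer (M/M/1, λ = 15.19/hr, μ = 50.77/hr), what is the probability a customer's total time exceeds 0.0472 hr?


W ~ Exponential(μ−λ) for M/M/1.
μ − λ = 50.77 − 15.19 = 35.5800
P(W > t) = e^{−(μ−λ)t} = e^{−1.6794} = 0.186490

Final: 0.186490


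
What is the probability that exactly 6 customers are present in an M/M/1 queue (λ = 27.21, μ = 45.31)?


ρ = 27.21/45.31 = 0.6005
P_n = (1−ρ)·ρ^n = (1 − 0.6005)·0.6005^6 = 0.3995·0.046904 = 0.018737

Final: 0.018737


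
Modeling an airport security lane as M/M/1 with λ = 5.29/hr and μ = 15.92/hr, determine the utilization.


ρ = λ/μ = 5.29/15.92 = 0.3323

Final: 0.3323


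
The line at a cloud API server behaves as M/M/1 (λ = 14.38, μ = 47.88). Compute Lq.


ρ = 14.38/47.88 = 0.3003
Lq = ρ²/(1−ρ) = 0.09020/0.6997 = 0.1289

Final: 0.1289


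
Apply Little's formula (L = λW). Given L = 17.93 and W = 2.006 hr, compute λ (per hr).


λ = L/W = 17.93/2.006 = 8.9382 /hr

Final: 8.9382 /hr


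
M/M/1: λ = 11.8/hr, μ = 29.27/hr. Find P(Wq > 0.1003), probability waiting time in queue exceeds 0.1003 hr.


ρ = 11.8/29.27 = 0.4031
P(Wq > t) = ρ·e^{−(μ−λ)t} = 0.4031·e^{−1.7522}
= 0.4031·0.173385 = 0.069899

Final: 0.069899


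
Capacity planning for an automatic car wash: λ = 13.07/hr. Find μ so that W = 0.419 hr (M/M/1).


W = 1/(μ−λ) ⇒ μ − λ = 1/W = 1/0.419 = 2.3866
μ = λ + 1/W = 13.07 + 2.3866 = 15.4566 per hr

Final: 15.4566 /hr


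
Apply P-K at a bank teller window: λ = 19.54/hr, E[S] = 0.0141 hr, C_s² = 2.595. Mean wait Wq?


ρ = λ·E[S] = 19.54·0.0141 = 0.2755
E[S²] = E[S]²(1+C_s²) = 0.0141²·(1+2.595) = 0.0007147
Wq = λ·E[S²]/(2(1−ρ)) = 19.54·0.0007147/(2·0.7245) = 0.009638 hr

Final: 0.009638 hr


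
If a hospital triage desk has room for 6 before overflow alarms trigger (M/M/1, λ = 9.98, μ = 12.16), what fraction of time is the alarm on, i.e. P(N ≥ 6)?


ρ = 9.98/12.16 = 0.8207
P(N ≥ n) = ρ^n = 0.8207^6 = 0.305620

Final: 0.305620


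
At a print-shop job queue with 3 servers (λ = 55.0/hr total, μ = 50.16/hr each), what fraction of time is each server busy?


ρ = λ/(cμ) = 55.0/(3·50.16) = 55.0/150.48 = 0.3655

Final: 0.3655


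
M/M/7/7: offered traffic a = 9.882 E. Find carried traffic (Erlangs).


B(7,9.882) = 0.403739 (Erlang-B)
Carried load = a(1 − B) = 9.882·(1 − 0.403739) = 9.882·0.596261 = 5.8923 E

Final: 5.8923 Erlangs


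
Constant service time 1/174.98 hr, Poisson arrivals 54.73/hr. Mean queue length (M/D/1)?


ρ = 54.73/174.98 = 0.3128
M/D/1: Lq = ρ²/(2(1−ρ)) = 0.09783/(2·0.6872) = 0.07118

Final: 0.07118


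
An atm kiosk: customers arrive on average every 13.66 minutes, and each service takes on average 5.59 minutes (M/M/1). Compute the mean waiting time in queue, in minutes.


λ = 60/13.66 = 4.3924 /hr
μ = 60/5.59 = 10.7335 /hr
ρ = λ/μ = 4.3924/10.7335 = 0.4092
Wq = ρ/(μ−λ) = 0.4092/(10.7335−4.3924) = 0.06454 hr
In minutes: 0.06454·60 = 3.872 min

Final: 3.872 min


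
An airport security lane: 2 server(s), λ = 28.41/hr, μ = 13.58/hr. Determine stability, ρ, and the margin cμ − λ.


Total capacity cμ = 2·13.58 = 27.16/hr
ρ = λ/(cμ) = 28.41/27.16 = 1.0460
Stable ⇔ ρ < 1: NO
Spare capacity = cμ − λ = 27.16 − 28.41 = -1.25/hr

Final: ρ = 1.0460; unstable; margin = -1.25/hr


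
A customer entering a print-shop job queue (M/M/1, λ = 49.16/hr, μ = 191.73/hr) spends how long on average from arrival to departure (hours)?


W = 1/(μ−λ) = 1/(191.73 − 49.16) = 1/142.57 = 0.007014 hr

Final: 0.007014 hr


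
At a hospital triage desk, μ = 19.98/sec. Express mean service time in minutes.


Mean service time = 1/μ = 1/19.98 second = 0.05005 second
In minutes: 0.05005 × 0.0166667 = 0.0008342 min

Final: 0.0008342 min


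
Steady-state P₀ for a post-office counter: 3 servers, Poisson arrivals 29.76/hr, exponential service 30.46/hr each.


a = λ/μ = 29.76/30.46 = 0.9770; ρ = a/c = 0.3257
Σ_{k=0}^{2} a^k/k! (terms k=0..2) = 1.00000 + 0.97702 + 0.47728 = 2.45430
Tail: a^3/(3!(1−ρ)) = 0.93263/(6·0.6743) = 0.23051
P₀ = 1/(2.45430 + 0.23051) = 1/2.68481 = 0.372466

Final: 0.372466


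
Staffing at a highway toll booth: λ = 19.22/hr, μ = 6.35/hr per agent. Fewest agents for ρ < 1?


Stability requires cμ > λ ⇔ c > λ/μ.
λ/μ = 19.22/6.35 = 3.0268
Minimum integer c = ⌊3.0268⌋ + 1 = 4
Check: 4·6.35 = 25.40 > 19.22, while 3·6.35 = 19.05 ≤ 19.22

Final: 4 servers


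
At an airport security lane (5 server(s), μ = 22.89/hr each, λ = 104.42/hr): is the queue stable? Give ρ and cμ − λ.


Total capacity cμ = 5·22.89 = 114.45/hr
ρ = λ/(cμ) = 104.42/114.45 = 0.9124
Stable ⇔ ρ < 1: YES
Spare capacity = cμ − λ = 114.45 − 104.42 = 10.03/hr

Final: ρ = 0.9124; stable; margin = 10.03/hr


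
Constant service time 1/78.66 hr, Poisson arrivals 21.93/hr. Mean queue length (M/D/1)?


ρ = 21.93/78.66 = 0.2788
M/D/1: Lq = ρ²/(2(1−ρ)) = 0.07773/(2·0.7212) = 0.05389

Final: 0.05389


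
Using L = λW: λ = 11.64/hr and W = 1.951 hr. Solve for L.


L = λW = 11.64·1.951 = 22.7096

Final: 22.7096


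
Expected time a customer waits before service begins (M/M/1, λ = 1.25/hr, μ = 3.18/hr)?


ρ = 1.25/3.18 = 0.3931
Wq = ρ/(μ−λ) = 0.3931/(3.18 − 1.25) = 0.3931/1.93 = 0.2037 hr

Final: 0.2037 hr


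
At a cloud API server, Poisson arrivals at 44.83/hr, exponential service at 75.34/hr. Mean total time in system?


W = 1/(μ−λ) = 1/(75.34 − 44.83) = 1/30.51 = 0.03278 hr

Final: 0.03278 hr


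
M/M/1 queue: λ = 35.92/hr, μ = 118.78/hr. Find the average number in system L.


ρ = λ/μ = 35.92/118.78 = 0.3024
L = ρ/(1−ρ) = 0.3024/(1 − 0.3024) = 0.3024/0.6976 = 0.4335

Final: 0.4335


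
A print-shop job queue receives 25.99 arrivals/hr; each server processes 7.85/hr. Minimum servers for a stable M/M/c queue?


Stability requires cμ > λ ⇔ c > λ/μ.
λ/μ = 25.99/7.85 = 3.3108
Minimum integer c = ⌊3.3108⌋ + 1 = 4
Check: 4·7.85 = 31.40 > 25.99, while 3·7.85 = 23.55 ≤ 25.99

Final: 4 servers


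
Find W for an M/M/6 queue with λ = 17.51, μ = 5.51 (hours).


a = 3.1779; ρ = 0.5296; P₀ = 0.040704
Lq = P₀·a^c·ρ/(c!(1−ρ)²) = 0.13939
Wq = Lq/λ = 0.13939/17.51 = 0.007961 hr
W = Wq + 1/μ = 0.007961 + 0.18149 = 0.18945 hr

Final: 0.18945 hr


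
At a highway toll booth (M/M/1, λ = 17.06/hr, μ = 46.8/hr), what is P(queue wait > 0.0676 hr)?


ρ = 17.06/46.8 = 0.3645
P(Wq > t) = ρ·e^{−(μ−λ)t} = 0.3645·e^{−2.0104}
= 0.3645·0.133932 = 0.048822

Final: 0.048822


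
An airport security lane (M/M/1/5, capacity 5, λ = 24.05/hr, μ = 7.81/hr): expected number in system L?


ρ = 24.05/7.81 = 3.0794
L = ρ[1 − (K+1)ρ^K + Kρ^(K+1)] / [(1−ρ)(1−ρ^(K+1))]
Numerator: 3.0794·(1 − 6·276.898265 + 5·852.676475) = 8015.617987
Denominator: (-2.0794)·(-851.676475) = 1770.963630
L = 8015.617987/1770.963630 = 4.5261

Final: 4.5261


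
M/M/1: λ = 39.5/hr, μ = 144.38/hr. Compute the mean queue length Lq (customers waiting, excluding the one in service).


ρ = 39.5/144.38 = 0.2736
Lq = ρ²/(1−ρ) = 0.07485/0.7264 = 0.1030

Final: 0.1030


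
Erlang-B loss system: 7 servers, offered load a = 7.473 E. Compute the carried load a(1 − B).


B(7,7.473) = 0.277605 (Erlang-B)
Carried load = a(1 − B) = 7.473·(1 − 0.277605) = 7.473·0.722395 = 5.3985 E

Final: 5.3985 Erlangs
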